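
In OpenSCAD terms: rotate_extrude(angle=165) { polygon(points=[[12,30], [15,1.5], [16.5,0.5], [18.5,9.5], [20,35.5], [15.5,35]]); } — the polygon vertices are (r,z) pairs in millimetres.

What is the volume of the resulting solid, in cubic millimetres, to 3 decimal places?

Profile (r,z), 6 vertices: (12,30) (15,1.5) (16.5,0.5) (18.5,9.5) (20,35.5) (15.5,35)
edge 0: (12,30)→(15,1.5)  cross = 12·1.5 − 15·30 = -432.0000; (r_i+r_j)·cross = 27·-432.0000 = -11664.0000
edge 1: (15,1.5)→(16.5,0.5)  cross = 15·0.5 − 16.5·1.5 = -17.2500; (r_i+r_j)·cross = 31.5·-17.2500 = -543.3750
edge 2: (16.5,0.5)→(18.5,9.5)  cross = 16.5·9.5 − 18.5·0.5 = 147.5000; (r_i+r_j)·cross = 35·147.5000 = 5162.5000
edge 3: (18.5,9.5)→(20,35.5)  cross = 18.5·35.5 − 20·9.5 = 466.7500; (r_i+r_j)·cross = 38.5·466.7500 = 17969.8750
edge 4: (20,35.5)→(15.5,35)  cross = 20·35 − 15.5·35.5 = 149.7500; (r_i+r_j)·cross = 35.5·149.7500 = 5316.1250
edge 5: (15.5,35)→(12,30)  cross = 15.5·30 − 12·35 = 45.0000; (r_i+r_j)·cross = 27.5·45.0000 = 1237.5000
Σcross = 359.7500 → A = |Σcross|/2 = 179.8750 mm²
Σ(r_i+r_j)·cross = 17478.6250 → first moment M = |Σ|/6 = 2913.1042
R_c = M/A = 2913.1042/179.8750 = 16.1952 mm
θ = 165° = 2.879793 rad
V = θ·R_c·A = 2.879793·16.1952·179.8750 = 8389.138 mm³

Volume = 8389.138 mm³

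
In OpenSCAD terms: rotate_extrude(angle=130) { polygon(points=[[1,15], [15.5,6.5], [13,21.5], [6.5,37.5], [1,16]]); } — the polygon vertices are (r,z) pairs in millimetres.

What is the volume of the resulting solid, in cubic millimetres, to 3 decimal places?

Profile (r,z), 5 vertices: (1,15) (15.5,6.5) (13,21.5) (6.5,37.5) (1,16)
edge 0: (1,15)→(15.5,6.5)  cross = 1·6.5 − 15.5·15 = -226.0000; (r_i+r_j)·cross = 16.5·-226.0000 = -3729.0000
edge 1: (15.5,6.5)→(13,21.5)  cross = 15.5·21.5 − 13·6.5 = 248.7500; (r_i+r_j)·cross = 28.5·248.7500 = 7089.3750
edge 2: (13,21.5)→(6.5,37.5)  cross = 13·37.5 − 6.5·21.5 = 347.7500; (r_i+r_j)·cross = 19.5·347.7500 = 6781.1250
edge 3: (6.5,37.5)→(1,16)  cross = 6.5·16 − 1·37.5 = 66.5000; (r_i+r_j)·cross = 7.5·66.5000 = 498.7500
edge 4: (1,16)→(1,15)  cross = 1·15 − 1·16 = -1.0000; (r_i+r_j)·cross = 2·-1.0000 = -2.0000
Σcross = 436.0000 → A = |Σcross|/2 = 218.0000 mm²
Σ(r_i+r_j)·cross = 10638.2500 → first moment M = |Σ|/6 = 1773.0417
R_c = M/A = 1773.0417/218.0000 = 8.1332 mm
θ = 130° = 2.268928 rad
V = θ·R_c·A = 2.268928·8.1332·218.0000 = 4022.904 mm³

Volume = 4022.904 mm³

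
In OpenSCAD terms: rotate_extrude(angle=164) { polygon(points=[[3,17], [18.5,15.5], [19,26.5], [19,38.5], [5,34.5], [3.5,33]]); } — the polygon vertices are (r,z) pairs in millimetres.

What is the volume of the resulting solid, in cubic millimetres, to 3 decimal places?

Volume = 10244.315 mm³

Profile (r,z), 6 vertices: (3,17) (18.5,15.5) (19,26.5) (19,38.5) (5,34.5) (3.5,33)
edge 0: (3,17)→(18.5,15.5)  cross = 3·15.5 − 18.5·17 = -268.0000; (r_i+r_j)·cross = 21.5·-268.0000 = -5762.0000
edge 1: (18.5,15.5)→(19,26.5)  cross = 18.5·26.5 − 19·15.5 = 195.7500; (r_i+r_j)·cross = 37.5·195.7500 = 7340.6250
edge 2: (19,26.5)→(19,38.5)  cross = 19·38.5 − 19·26.5 = 228.0000; (r_i+r_j)·cross = 38·228.0000 = 8664.0000
edge 3: (19,38.5)→(5,34.5)  cross = 19·34.5 − 5·38.5 = 463.0000; (r_i+r_j)·cross = 24·463.0000 = 11112.0000
edge 4: (5,34.5)→(3.5,33)  cross = 5·33 − 3.5·34.5 = 44.2500; (r_i+r_j)·cross = 8.5·44.2500 = 376.1250
edge 5: (3.5,33)→(3,17)  cross = 3.5·17 − 3·33 = -39.5000; (r_i+r_j)·cross = 6.5·-39.5000 = -256.7500
Σcross = 623.5000 → A = |Σcross|/2 = 311.7500 mm²
Σ(r_i+r_j)·cross = 21474.0000 → first moment M = |Σ|/6 = 3579.0000
R_c = M/A = 3579.0000/311.7500 = 11.4804 mm
θ = 164° = 2.862340 rad
V = θ·R_c·A = 2.862340·11.4804·311.7500 = 10244.315 mm³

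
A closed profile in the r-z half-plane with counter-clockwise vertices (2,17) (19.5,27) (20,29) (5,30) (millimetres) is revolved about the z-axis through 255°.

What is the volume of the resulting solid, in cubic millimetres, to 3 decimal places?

Volume = 4888.973 mm³

Profile (r,z), 4 vertices: (2,17) (19.5,27) (20,29) (5,30)
edge 0: (2,17)→(19.5,27)  cross = 2·27 − 19.5·17 = -277.5000; (r_i+r_j)·cross = 21.5·-277.5000 = -5966.2500
edge 1: (19.5,27)→(20,29)  cross = 19.5·29 − 20·27 = 25.5000; (r_i+r_j)·cross = 39.5·25.5000 = 1007.2500
edge 2: (20,29)→(5,30)  cross = 20·30 − 5·29 = 455.0000; (r_i+r_j)·cross = 25·455.0000 = 11375.0000
edge 3: (5,30)→(2,17)  cross = 5·17 − 2·30 = 25.0000; (r_i+r_j)·cross = 7·25.0000 = 175.0000
Σcross = 228.0000 → A = |Σcross|/2 = 114.0000 mm²
Σ(r_i+r_j)·cross = 6591.0000 → first moment M = |Σ|/6 = 1098.5000
R_c = M/A = 1098.5000/114.0000 = 9.6360 mm
θ = 255° = 4.450590 rad
V = θ·R_c·A = 4.450590·9.6360·114.0000 = 4888.973 mm³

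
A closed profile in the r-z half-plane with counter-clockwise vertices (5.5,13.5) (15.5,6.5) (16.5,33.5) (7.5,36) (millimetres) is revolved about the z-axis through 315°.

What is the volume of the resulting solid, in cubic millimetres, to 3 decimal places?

Volume = 15126.932 mm³

Profile (r,z), 4 vertices: (5.5,13.5) (15.5,6.5) (16.5,33.5) (7.5,36)
edge 0: (5.5,13.5)→(15.5,6.5)  cross = 5.5·6.5 − 15.5·13.5 = -173.5000; (r_i+r_j)·cross = 21·-173.5000 = -3643.5000
edge 1: (15.5,6.5)→(16.5,33.5)  cross = 15.5·33.5 − 16.5·6.5 = 412.0000; (r_i+r_j)·cross = 32·412.0000 = 13184.0000
edge 2: (16.5,33.5)→(7.5,36)  cross = 16.5·36 − 7.5·33.5 = 342.7500; (r_i+r_j)·cross = 24·342.7500 = 8226.0000
edge 3: (7.5,36)→(5.5,13.5)  cross = 7.5·13.5 − 5.5·36 = -96.7500; (r_i+r_j)·cross = 13·-96.7500 = -1257.7500
Σcross = 484.5000 → A = |Σcross|/2 = 242.2500 mm²
Σ(r_i+r_j)·cross = 16508.7500 → first moment M = |Σ|/6 = 2751.4583
R_c = M/A = 2751.4583/242.2500 = 11.3579 mm
θ = 315° = 5.497787 rad
V = θ·R_c·A = 5.497787·11.3579·242.2500 = 15126.932 mm³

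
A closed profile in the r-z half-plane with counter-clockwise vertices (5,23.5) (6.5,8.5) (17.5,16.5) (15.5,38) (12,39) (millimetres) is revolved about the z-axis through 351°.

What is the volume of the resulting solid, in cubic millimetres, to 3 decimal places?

Volume = 17157.308 mm³

Profile (r,z), 5 vertices: (5,23.5) (6.5,8.5) (17.5,16.5) (15.5,38) (12,39)
edge 0: (5,23.5)→(6.5,8.5)  cross = 5·8.5 − 6.5·23.5 = -110.2500; (r_i+r_j)·cross = 11.5·-110.2500 = -1267.8750
edge 1: (6.5,8.5)→(17.5,16.5)  cross = 6.5·16.5 − 17.5·8.5 = -41.5000; (r_i+r_j)·cross = 24·-41.5000 = -996.0000
edge 2: (17.5,16.5)→(15.5,38)  cross = 17.5·38 − 15.5·16.5 = 409.2500; (r_i+r_j)·cross = 33·409.2500 = 13505.2500
edge 3: (15.5,38)→(12,39)  cross = 15.5·39 − 12·38 = 148.5000; (r_i+r_j)·cross = 27.5·148.5000 = 4083.7500
edge 4: (12,39)→(5,23.5)  cross = 12·23.5 − 5·39 = 87.0000; (r_i+r_j)·cross = 17·87.0000 = 1479.0000
Σcross = 493.0000 → A = |Σcross|/2 = 246.5000 mm²
Σ(r_i+r_j)·cross = 16804.1250 → first moment M = |Σ|/6 = 2800.6875
R_c = M/A = 2800.6875/246.5000 = 11.3618 mm
θ = 351° = 6.126106 rad
V = θ·R_c·A = 6.126106·11.3618·246.5000 = 17157.308 mm³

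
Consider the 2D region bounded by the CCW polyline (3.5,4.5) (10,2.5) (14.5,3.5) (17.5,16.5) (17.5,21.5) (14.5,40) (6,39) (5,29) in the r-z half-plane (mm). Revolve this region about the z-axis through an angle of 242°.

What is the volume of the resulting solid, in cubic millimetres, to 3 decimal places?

Volume = 18607.320 mm³

Profile (r,z), 8 vertices: (3.5,4.5) (10,2.5) (14.5,3.5) (17.5,16.5) (17.5,21.5) (14.5,40) (6,39) (5,29)
edge 0: (3.5,4.5)→(10,2.5)  cross = 3.5·2.5 − 10·4.5 = -36.2500; (r_i+r_j)·cross = 13.5·-36.2500 = -489.3750
edge 1: (10,2.5)→(14.5,3.5)  cross = 10·3.5 − 14.5·2.5 = -1.2500; (r_i+r_j)·cross = 24.5·-1.2500 = -30.6250
edge 2: (14.5,3.5)→(17.5,16.5)  cross = 14.5·16.5 − 17.5·3.5 = 178.0000; (r_i+r_j)·cross = 32·178.0000 = 5696.0000
edge 3: (17.5,16.5)→(17.5,21.5)  cross = 17.5·21.5 − 17.5·16.5 = 87.5000; (r_i+r_j)·cross = 35·87.5000 = 3062.5000
edge 4: (17.5,21.5)→(14.5,40)  cross = 17.5·40 − 14.5·21.5 = 388.2500; (r_i+r_j)·cross = 32·388.2500 = 12424.0000
edge 5: (14.5,40)→(6,39)  cross = 14.5·39 − 6·40 = 325.5000; (r_i+r_j)·cross = 20.5·325.5000 = 6672.7500
edge 6: (6,39)→(5,29)  cross = 6·29 − 5·39 = -21.0000; (r_i+r_j)·cross = 11·-21.0000 = -231.0000
edge 7: (5,29)→(3.5,4.5)  cross = 5·4.5 − 3.5·29 = -79.0000; (r_i+r_j)·cross = 8.5·-79.0000 = -671.5000
Σcross = 841.7500 → A = |Σcross|/2 = 420.8750 mm²
Σ(r_i+r_j)·cross = 26432.7500 → first moment M = |Σ|/6 = 4405.4583
R_c = M/A = 4405.4583/420.8750 = 10.4674 mm
θ = 242° = 4.223697 rad
V = θ·R_c·A = 4.223697·10.4674·420.8750 = 18607.320 mm³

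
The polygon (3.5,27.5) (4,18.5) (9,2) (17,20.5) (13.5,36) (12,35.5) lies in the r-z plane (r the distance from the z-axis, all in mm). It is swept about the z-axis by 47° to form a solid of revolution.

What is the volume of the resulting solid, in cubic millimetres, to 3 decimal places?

Volume = 2205.560 mm³

Profile (r,z), 6 vertices: (3.5,27.5) (4,18.5) (9,2) (17,20.5) (13.5,36) (12,35.5)
edge 0: (3.5,27.5)→(4,18.5)  cross = 3.5·18.5 − 4·27.5 = -45.2500; (r_i+r_j)·cross = 7.5·-45.2500 = -339.3750
edge 1: (4,18.5)→(9,2)  cross = 4·2 − 9·18.5 = -158.5000; (r_i+r_j)·cross = 13·-158.5000 = -2060.5000
edge 2: (9,2)→(17,20.5)  cross = 9·20.5 − 17·2 = 150.5000; (r_i+r_j)·cross = 26·150.5000 = 3913.0000
edge 3: (17,20.5)→(13.5,36)  cross = 17·36 − 13.5·20.5 = 335.2500; (r_i+r_j)·cross = 30.5·335.2500 = 10225.1250
edge 4: (13.5,36)→(12,35.5)  cross = 13.5·35.5 − 12·36 = 47.2500; (r_i+r_j)·cross = 25.5·47.2500 = 1204.8750
edge 5: (12,35.5)→(3.5,27.5)  cross = 12·27.5 − 3.5·35.5 = 205.7500; (r_i+r_j)·cross = 15.5·205.7500 = 3189.1250
Σcross = 535.0000 → A = |Σcross|/2 = 267.5000 mm²
Σ(r_i+r_j)·cross = 16132.2500 → first moment M = |Σ|/6 = 2688.7083
R_c = M/A = 2688.7083/267.5000 = 10.0512 mm
θ = 47° = 0.820305 rad
V = θ·R_c·A = 0.820305·10.0512·267.5000 = 2205.560 mm³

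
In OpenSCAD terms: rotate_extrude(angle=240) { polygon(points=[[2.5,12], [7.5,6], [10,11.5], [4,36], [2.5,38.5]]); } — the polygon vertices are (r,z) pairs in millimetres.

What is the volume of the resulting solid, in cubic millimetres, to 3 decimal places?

Profile (r,z), 5 vertices: (2.5,12) (7.5,6) (10,11.5) (4,36) (2.5,38.5)
edge 0: (2.5,12)→(7.5,6)  cross = 2.5·6 − 7.5·12 = -75.0000; (r_i+r_j)·cross = 10·-75.0000 = -750.0000
edge 1: (7.5,6)→(10,11.5)  cross = 7.5·11.5 − 10·6 = 26.2500; (r_i+r_j)·cross = 17.5·26.2500 = 459.3750
edge 2: (10,11.5)→(4,36)  cross = 10·36 − 4·11.5 = 314.0000; (r_i+r_j)·cross = 14·314.0000 = 4396.0000
edge 3: (4,36)→(2.5,38.5)  cross = 4·38.5 − 2.5·36 = 64.0000; (r_i+r_j)·cross = 6.5·64.0000 = 416.0000
edge 4: (2.5,38.5)→(2.5,12)  cross = 2.5·12 − 2.5·38.5 = -66.2500; (r_i+r_j)·cross = 5·-66.2500 = -331.2500
Σcross = 263.0000 → A = |Σcross|/2 = 131.5000 mm²
Σ(r_i+r_j)·cross = 4190.1250 → first moment M = |Σ|/6 = 698.3542
R_c = M/A = 698.3542/131.5000 = 5.3107 mm
θ = 240° = 4.188790 rad
V = θ·R_c·A = 4.188790·5.3107·131.5000 = 2925.259 mm³

Volume = 2925.259 mm³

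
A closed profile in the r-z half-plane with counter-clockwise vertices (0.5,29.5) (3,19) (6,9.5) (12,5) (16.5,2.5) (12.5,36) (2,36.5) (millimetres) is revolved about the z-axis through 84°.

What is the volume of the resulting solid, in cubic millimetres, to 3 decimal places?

Profile (r,z), 7 vertices: (0.5,29.5) (3,19) (6,9.5) (12,5) (16.5,2.5) (12.5,36) (2,36.5)
edge 0: (0.5,29.5)→(3,19)  cross = 0.5·19 − 3·29.5 = -79.0000; (r_i+r_j)·cross = 3.5·-79.0000 = -276.5000
edge 1: (3,19)→(6,9.5)  cross = 3·9.5 − 6·19 = -85.5000; (r_i+r_j)·cross = 9·-85.5000 = -769.5000
edge 2: (6,9.5)→(12,5)  cross = 6·5 − 12·9.5 = -84.0000; (r_i+r_j)·cross = 18·-84.0000 = -1512.0000
edge 3: (12,5)→(16.5,2.5)  cross = 12·2.5 − 16.5·5 = -52.5000; (r_i+r_j)·cross = 28.5·-52.5000 = -1496.2500
edge 4: (16.5,2.5)→(12.5,36)  cross = 16.5·36 − 12.5·2.5 = 562.7500; (r_i+r_j)·cross = 29·562.7500 = 16319.7500
edge 5: (12.5,36)→(2,36.5)  cross = 12.5·36.5 − 2·36 = 384.2500; (r_i+r_j)·cross = 14.5·384.2500 = 5571.6250
edge 6: (2,36.5)→(0.5,29.5)  cross = 2·29.5 − 0.5·36.5 = 40.7500; (r_i+r_j)·cross = 2.5·40.7500 = 101.8750
Σcross = 686.7500 → A = |Σcross|/2 = 343.3750 mm²
Σ(r_i+r_j)·cross = 17939.0000 → first moment M = |Σ|/6 = 2989.8333
R_c = M/A = 2989.8333/343.3750 = 8.7072 mm
θ = 84° = 1.466077 rad
V = θ·R_c·A = 1.466077·8.7072·343.3750 = 4383.325 mm³

Volume = 4383.325 mm³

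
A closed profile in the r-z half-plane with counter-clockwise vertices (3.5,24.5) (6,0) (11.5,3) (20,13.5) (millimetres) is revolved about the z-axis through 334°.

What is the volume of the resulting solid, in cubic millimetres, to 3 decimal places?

Volume = 11973.101 mm³

Profile (r,z), 4 vertices: (3.5,24.5) (6,0) (11.5,3) (20,13.5)
edge 0: (3.5,24.5)→(6,0)  cross = 3.5·0 − 6·24.5 = -147.0000; (r_i+r_j)·cross = 9.5·-147.0000 = -1396.5000
edge 1: (6,0)→(11.5,3)  cross = 6·3 − 11.5·0 = 18.0000; (r_i+r_j)·cross = 17.5·18.0000 = 315.0000
edge 2: (11.5,3)→(20,13.5)  cross = 11.5·13.5 − 20·3 = 95.2500; (r_i+r_j)·cross = 31.5·95.2500 = 3000.3750
edge 3: (20,13.5)→(3.5,24.5)  cross = 20·24.5 − 3.5·13.5 = 442.7500; (r_i+r_j)·cross = 23.5·442.7500 = 10404.6250
Σcross = 409.0000 → A = |Σcross|/2 = 204.5000 mm²
Σ(r_i+r_j)·cross = 12323.5000 → first moment M = |Σ|/6 = 2053.9167
R_c = M/A = 2053.9167/204.5000 = 10.0436 mm
θ = 334° = 5.829400 rad
V = θ·R_c·A = 5.829400·10.0436·204.5000 = 11973.101 mm³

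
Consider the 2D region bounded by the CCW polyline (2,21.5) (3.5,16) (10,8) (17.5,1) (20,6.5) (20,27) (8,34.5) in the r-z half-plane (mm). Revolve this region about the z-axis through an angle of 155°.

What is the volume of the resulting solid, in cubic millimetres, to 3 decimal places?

Profile (r,z), 7 vertices: (2,21.5) (3.5,16) (10,8) (17.5,1) (20,6.5) (20,27) (8,34.5)
edge 0: (2,21.5)→(3.5,16)  cross = 2·16 − 3.5·21.5 = -43.2500; (r_i+r_j)·cross = 5.5·-43.2500 = -237.8750
edge 1: (3.5,16)→(10,8)  cross = 3.5·8 − 10·16 = -132.0000; (r_i+r_j)·cross = 13.5·-132.0000 = -1782.0000
edge 2: (10,8)→(17.5,1)  cross = 10·1 − 17.5·8 = -130.0000; (r_i+r_j)·cross = 27.5·-130.0000 = -3575.0000
edge 3: (17.5,1)→(20,6.5)  cross = 17.5·6.5 − 20·1 = 93.7500; (r_i+r_j)·cross = 37.5·93.7500 = 3515.6250
edge 4: (20,6.5)→(20,27)  cross = 20·27 − 20·6.5 = 410.0000; (r_i+r_j)·cross = 40·410.0000 = 16400.0000
edge 5: (20,27)→(8,34.5)  cross = 20·34.5 − 8·27 = 474.0000; (r_i+r_j)·cross = 28·474.0000 = 13272.0000
edge 6: (8,34.5)→(2,21.5)  cross = 8·21.5 − 2·34.5 = 103.0000; (r_i+r_j)·cross = 10·103.0000 = 1030.0000
Σcross = 775.5000 → A = |Σcross|/2 = 387.7500 mm²
Σ(r_i+r_j)·cross = 28622.7500 → first moment M = |Σ|/6 = 4770.4583
R_c = M/A = 4770.4583/387.7500 = 12.3029 mm
θ = 155° = 2.705260 rad
V = θ·R_c·A = 2.705260·12.3029·387.7500 = 12905.332 mm³

Volume = 12905.332 mm³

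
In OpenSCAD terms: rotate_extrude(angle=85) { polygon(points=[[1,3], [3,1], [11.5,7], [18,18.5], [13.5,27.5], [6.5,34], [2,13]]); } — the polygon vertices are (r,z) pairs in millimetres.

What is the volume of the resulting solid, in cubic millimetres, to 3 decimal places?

Profile (r,z), 7 vertices: (1,3) (3,1) (11.5,7) (18,18.5) (13.5,27.5) (6.5,34) (2,13)
edge 0: (1,3)→(3,1)  cross = 1·1 − 3·3 = -8.0000; (r_i+r_j)·cross = 4·-8.0000 = -32.0000
edge 1: (3,1)→(11.5,7)  cross = 3·7 − 11.5·1 = 9.5000; (r_i+r_j)·cross = 14.5·9.5000 = 137.7500
edge 2: (11.5,7)→(18,18.5)  cross = 11.5·18.5 − 18·7 = 86.7500; (r_i+r_j)·cross = 29.5·86.7500 = 2559.1250
edge 3: (18,18.5)→(13.5,27.5)  cross = 18·27.5 − 13.5·18.5 = 245.2500; (r_i+r_j)·cross = 31.5·245.2500 = 7725.3750
edge 4: (13.5,27.5)→(6.5,34)  cross = 13.5·34 − 6.5·27.5 = 280.2500; (r_i+r_j)·cross = 20·280.2500 = 5605.0000
edge 5: (6.5,34)→(2,13)  cross = 6.5·13 − 2·34 = 16.5000; (r_i+r_j)·cross = 8.5·16.5000 = 140.2500
edge 6: (2,13)→(1,3)  cross = 2·3 − 1·13 = -7.0000; (r_i+r_j)·cross = 3·-7.0000 = -21.0000
Σcross = 623.2500 → A = |Σcross|/2 = 311.6250 mm²
Σ(r_i+r_j)·cross = 16114.5000 → first moment M = |Σ|/6 = 2685.7500
R_c = M/A = 2685.7500/311.6250 = 8.6185 mm
θ = 85° = 1.483530 rad
V = θ·R_c·A = 1.483530·8.6185·311.6250 = 3984.390 mm³

Volume = 3984.390 mm³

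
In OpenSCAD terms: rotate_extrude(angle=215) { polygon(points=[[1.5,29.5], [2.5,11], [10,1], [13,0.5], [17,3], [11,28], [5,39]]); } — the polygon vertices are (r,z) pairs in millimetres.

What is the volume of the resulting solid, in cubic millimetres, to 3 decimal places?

Profile (r,z), 7 vertices: (1.5,29.5) (2.5,11) (10,1) (13,0.5) (17,3) (11,28) (5,39)
edge 0: (1.5,29.5)→(2.5,11)  cross = 1.5·11 − 2.5·29.5 = -57.2500; (r_i+r_j)·cross = 4·-57.2500 = -229.0000
edge 1: (2.5,11)→(10,1)  cross = 2.5·1 − 10·11 = -107.5000; (r_i+r_j)·cross = 12.5·-107.5000 = -1343.7500
edge 2: (10,1)→(13,0.5)  cross = 10·0.5 − 13·1 = -8.0000; (r_i+r_j)·cross = 23·-8.0000 = -184.0000
edge 3: (13,0.5)→(17,3)  cross = 13·3 − 17·0.5 = 30.5000; (r_i+r_j)·cross = 30·30.5000 = 915.0000
edge 4: (17,3)→(11,28)  cross = 17·28 − 11·3 = 443.0000; (r_i+r_j)·cross = 28·443.0000 = 12404.0000
edge 5: (11,28)→(5,39)  cross = 11·39 − 5·28 = 289.0000; (r_i+r_j)·cross = 16·289.0000 = 4624.0000
edge 6: (5,39)→(1.5,29.5)  cross = 5·29.5 − 1.5·39 = 89.0000; (r_i+r_j)·cross = 6.5·89.0000 = 578.5000
Σcross = 678.7500 → A = |Σcross|/2 = 339.3750 mm²
Σ(r_i+r_j)·cross = 16764.7500 → first moment M = |Σ|/6 = 2794.1250
R_c = M/A = 2794.1250/339.3750 = 8.2331 mm
θ = 215° = 3.752458 rad
V = θ·R_c·A = 3.752458·8.2331·339.3750 = 10484.836 mm³

Volume = 10484.836 mm³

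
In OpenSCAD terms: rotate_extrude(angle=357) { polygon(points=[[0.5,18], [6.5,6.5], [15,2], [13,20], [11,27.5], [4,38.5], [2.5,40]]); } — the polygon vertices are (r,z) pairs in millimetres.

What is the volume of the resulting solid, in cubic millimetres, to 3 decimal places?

Volume = 14072.189 mm³

Profile (r,z), 7 vertices: (0.5,18) (6.5,6.5) (15,2) (13,20) (11,27.5) (4,38.5) (2.5,40)
edge 0: (0.5,18)→(6.5,6.5)  cross = 0.5·6.5 − 6.5·18 = -113.7500; (r_i+r_j)·cross = 7·-113.7500 = -796.2500
edge 1: (6.5,6.5)→(15,2)  cross = 6.5·2 − 15·6.5 = -84.5000; (r_i+r_j)·cross = 21.5·-84.5000 = -1816.7500
edge 2: (15,2)→(13,20)  cross = 15·20 − 13·2 = 274.0000; (r_i+r_j)·cross = 28·274.0000 = 7672.0000
edge 3: (13,20)→(11,27.5)  cross = 13·27.5 − 11·20 = 137.5000; (r_i+r_j)·cross = 24·137.5000 = 3300.0000
edge 4: (11,27.5)→(4,38.5)  cross = 11·38.5 − 4·27.5 = 313.5000; (r_i+r_j)·cross = 15·313.5000 = 4702.5000
edge 5: (4,38.5)→(2.5,40)  cross = 4·40 − 2.5·38.5 = 63.7500; (r_i+r_j)·cross = 6.5·63.7500 = 414.3750
edge 6: (2.5,40)→(0.5,18)  cross = 2.5·18 − 0.5·40 = 25.0000; (r_i+r_j)·cross = 3·25.0000 = 75.0000
Σcross = 615.5000 → A = |Σcross|/2 = 307.7500 mm²
Σ(r_i+r_j)·cross = 13550.8750 → first moment M = |Σ|/6 = 2258.4792
R_c = M/A = 2258.4792/307.7500 = 7.3387 mm
θ = 357° = 6.230825 rad
V = θ·R_c·A = 6.230825·7.3387·307.7500 = 14072.189 mm³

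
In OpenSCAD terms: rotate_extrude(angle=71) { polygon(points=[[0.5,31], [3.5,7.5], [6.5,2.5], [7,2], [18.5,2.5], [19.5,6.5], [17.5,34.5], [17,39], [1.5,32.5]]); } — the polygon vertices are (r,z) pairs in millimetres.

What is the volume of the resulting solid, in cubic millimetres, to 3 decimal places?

Profile (r,z), 9 vertices: (0.5,31) (3.5,7.5) (6.5,2.5) (7,2) (18.5,2.5) (19.5,6.5) (17.5,34.5) (17,39) (1.5,32.5)
edge 0: (0.5,31)→(3.5,7.5)  cross = 0.5·7.5 − 3.5·31 = -104.7500; (r_i+r_j)·cross = 4·-104.7500 = -419.0000
edge 1: (3.5,7.5)→(6.5,2.5)  cross = 3.5·2.5 − 6.5·7.5 = -40.0000; (r_i+r_j)·cross = 10·-40.0000 = -400.0000
edge 2: (6.5,2.5)→(7,2)  cross = 6.5·2 − 7·2.5 = -4.5000; (r_i+r_j)·cross = 13.5·-4.5000 = -60.7500
edge 3: (7,2)→(18.5,2.5)  cross = 7·2.5 − 18.5·2 = -19.5000; (r_i+r_j)·cross = 25.5·-19.5000 = -497.2500
edge 4: (18.5,2.5)→(19.5,6.5)  cross = 18.5·6.5 − 19.5·2.5 = 71.5000; (r_i+r_j)·cross = 38·71.5000 = 2717.0000
edge 5: (19.5,6.5)→(17.5,34.5)  cross = 19.5·34.5 − 17.5·6.5 = 559.0000; (r_i+r_j)·cross = 37·559.0000 = 20683.0000
edge 6: (17.5,34.5)→(17,39)  cross = 17.5·39 − 17·34.5 = 96.0000; (r_i+r_j)·cross = 34.5·96.0000 = 3312.0000
edge 7: (17,39)→(1.5,32.5)  cross = 17·32.5 − 1.5·39 = 494.0000; (r_i+r_j)·cross = 18.5·494.0000 = 9139.0000
edge 8: (1.5,32.5)→(0.5,31)  cross = 1.5·31 − 0.5·32.5 = 30.2500; (r_i+r_j)·cross = 2·30.2500 = 60.5000
Σcross = 1082.0000 → A = |Σcross|/2 = 541.0000 mm²
Σ(r_i+r_j)·cross = 34534.5000 → first moment M = |Σ|/6 = 5755.7500
R_c = M/A = 5755.7500/541.0000 = 10.6391 mm
θ = 71° = 1.239184 rad
V = θ·R_c·A = 1.239184·10.6391·541.0000 = 7132.432 mm³

Volume = 7132.432 mm³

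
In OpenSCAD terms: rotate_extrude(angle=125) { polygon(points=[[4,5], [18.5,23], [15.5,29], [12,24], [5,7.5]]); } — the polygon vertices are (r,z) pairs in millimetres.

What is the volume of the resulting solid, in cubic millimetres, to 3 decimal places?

Volume = 2259.383 mm³

Profile (r,z), 5 vertices: (4,5) (18.5,23) (15.5,29) (12,24) (5,7.5)
edge 0: (4,5)→(18.5,23)  cross = 4·23 − 18.5·5 = -0.5000; (r_i+r_j)·cross = 22.5·-0.5000 = -11.2500
edge 1: (18.5,23)→(15.5,29)  cross = 18.5·29 − 15.5·23 = 180.0000; (r_i+r_j)·cross = 34·180.0000 = 6120.0000
edge 2: (15.5,29)→(12,24)  cross = 15.5·24 − 12·29 = 24.0000; (r_i+r_j)·cross = 27.5·24.0000 = 660.0000
edge 3: (12,24)→(5,7.5)  cross = 12·7.5 − 5·24 = -30.0000; (r_i+r_j)·cross = 17·-30.0000 = -510.0000
edge 4: (5,7.5)→(4,5)  cross = 5·5 − 4·7.5 = -5.0000; (r_i+r_j)·cross = 9·-5.0000 = -45.0000
Σcross = 168.5000 → A = |Σcross|/2 = 84.2500 mm²
Σ(r_i+r_j)·cross = 6213.7500 → first moment M = |Σ|/6 = 1035.6250
R_c = M/A = 1035.6250/84.2500 = 12.2923 mm
θ = 125° = 2.181662 rad
V = θ·R_c·A = 2.181662·12.2923·84.2500 = 2259.383 mm³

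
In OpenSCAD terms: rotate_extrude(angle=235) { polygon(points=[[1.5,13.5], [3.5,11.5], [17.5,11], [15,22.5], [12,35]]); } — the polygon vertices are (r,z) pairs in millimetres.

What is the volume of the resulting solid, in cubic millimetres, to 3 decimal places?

Volume = 8360.187 mm³

Profile (r,z), 5 vertices: (1.5,13.5) (3.5,11.5) (17.5,11) (15,22.5) (12,35)
edge 0: (1.5,13.5)→(3.5,11.5)  cross = 1.5·11.5 − 3.5·13.5 = -30.0000; (r_i+r_j)·cross = 5·-30.0000 = -150.0000
edge 1: (3.5,11.5)→(17.5,11)  cross = 3.5·11 − 17.5·11.5 = -162.7500; (r_i+r_j)·cross = 21·-162.7500 = -3417.7500
edge 2: (17.5,11)→(15,22.5)  cross = 17.5·22.5 − 15·11 = 228.7500; (r_i+r_j)·cross = 32.5·228.7500 = 7434.3750
edge 3: (15,22.5)→(12,35)  cross = 15·35 − 12·22.5 = 255.0000; (r_i+r_j)·cross = 27·255.0000 = 6885.0000
edge 4: (12,35)→(1.5,13.5)  cross = 12·13.5 − 1.5·35 = 109.5000; (r_i+r_j)·cross = 13.5·109.5000 = 1478.2500
Σcross = 400.5000 → A = |Σcross|/2 = 200.2500 mm²
Σ(r_i+r_j)·cross = 12229.8750 → first moment M = |Σ|/6 = 2038.3125
R_c = M/A = 2038.3125/200.2500 = 10.1788 mm
θ = 235° = 4.101524 rad
V = θ·R_c·A = 4.101524·10.1788·200.2500 = 8360.187 mm³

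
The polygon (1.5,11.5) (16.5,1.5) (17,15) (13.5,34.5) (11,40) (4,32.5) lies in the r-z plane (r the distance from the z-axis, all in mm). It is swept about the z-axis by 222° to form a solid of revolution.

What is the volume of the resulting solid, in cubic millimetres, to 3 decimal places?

Volume = 14629.073 mm³

Profile (r,z), 6 vertices: (1.5,11.5) (16.5,1.5) (17,15) (13.5,34.5) (11,40) (4,32.5)
edge 0: (1.5,11.5)→(16.5,1.5)  cross = 1.5·1.5 − 16.5·11.5 = -187.5000; (r_i+r_j)·cross = 18·-187.5000 = -3375.0000
edge 1: (16.5,1.5)→(17,15)  cross = 16.5·15 − 17·1.5 = 222.0000; (r_i+r_j)·cross = 33.5·222.0000 = 7437.0000
edge 2: (17,15)→(13.5,34.5)  cross = 17·34.5 − 13.5·15 = 384.0000; (r_i+r_j)·cross = 30.5·384.0000 = 11712.0000
edge 3: (13.5,34.5)→(11,40)  cross = 13.5·40 − 11·34.5 = 160.5000; (r_i+r_j)·cross = 24.5·160.5000 = 3932.2500
edge 4: (11,40)→(4,32.5)  cross = 11·32.5 − 4·40 = 197.5000; (r_i+r_j)·cross = 15·197.5000 = 2962.5000
edge 5: (4,32.5)→(1.5,11.5)  cross = 4·11.5 − 1.5·32.5 = -2.7500; (r_i+r_j)·cross = 5.5·-2.7500 = -15.1250
Σcross = 773.7500 → A = |Σcross|/2 = 386.8750 mm²
Σ(r_i+r_j)·cross = 22653.6250 → first moment M = |Σ|/6 = 3775.6042
R_c = M/A = 3775.6042/386.8750 = 9.7592 mm
θ = 222° = 3.874631 rad
V = θ·R_c·A = 3.874631·9.7592·386.8750 = 14629.073 mm³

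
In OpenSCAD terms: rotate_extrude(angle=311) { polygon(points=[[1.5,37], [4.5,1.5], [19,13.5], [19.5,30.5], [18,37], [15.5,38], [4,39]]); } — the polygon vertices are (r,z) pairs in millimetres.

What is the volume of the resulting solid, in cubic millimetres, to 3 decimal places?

Profile (r,z), 7 vertices: (1.5,37) (4.5,1.5) (19,13.5) (19.5,30.5) (18,37) (15.5,38) (4,39)
edge 0: (1.5,37)→(4.5,1.5)  cross = 1.5·1.5 − 4.5·37 = -164.2500; (r_i+r_j)·cross = 6·-164.2500 = -985.5000
edge 1: (4.5,1.5)→(19,13.5)  cross = 4.5·13.5 − 19·1.5 = 32.2500; (r_i+r_j)·cross = 23.5·32.2500 = 757.8750
edge 2: (19,13.5)→(19.5,30.5)  cross = 19·30.5 − 19.5·13.5 = 316.2500; (r_i+r_j)·cross = 38.5·316.2500 = 12175.6250
edge 3: (19.5,30.5)→(18,37)  cross = 19.5·37 − 18·30.5 = 172.5000; (r_i+r_j)·cross = 37.5·172.5000 = 6468.7500
edge 4: (18,37)→(15.5,38)  cross = 18·38 − 15.5·37 = 110.5000; (r_i+r_j)·cross = 33.5·110.5000 = 3701.7500
edge 5: (15.5,38)→(4,39)  cross = 15.5·39 − 4·38 = 452.5000; (r_i+r_j)·cross = 19.5·452.5000 = 8823.7500
edge 6: (4,39)→(1.5,37)  cross = 4·37 − 1.5·39 = 89.5000; (r_i+r_j)·cross = 5.5·89.5000 = 492.2500
Σcross = 1009.2500 → A = |Σcross|/2 = 504.6250 mm²
Σ(r_i+r_j)·cross = 31434.5000 → first moment M = |Σ|/6 = 5239.0833
R_c = M/A = 5239.0833/504.6250 = 10.3821 mm
θ = 311° = 5.427974 rad
V = θ·R_c·A = 5.427974·10.3821·504.6250 = 28437.608 mm³

Volume = 28437.608 mm³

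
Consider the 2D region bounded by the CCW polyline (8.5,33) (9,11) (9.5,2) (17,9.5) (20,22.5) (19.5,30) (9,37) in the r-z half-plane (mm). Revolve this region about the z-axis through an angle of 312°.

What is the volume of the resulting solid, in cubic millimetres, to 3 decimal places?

Volume = 20313.713 mm³

Profile (r,z), 7 vertices: (8.5,33) (9,11) (9.5,2) (17,9.5) (20,22.5) (19.5,30) (9,37)
edge 0: (8.5,33)→(9,11)  cross = 8.5·11 − 9·33 = -203.5000; (r_i+r_j)·cross = 17.5·-203.5000 = -3561.2500
edge 1: (9,11)→(9.5,2)  cross = 9·2 − 9.5·11 = -86.5000; (r_i+r_j)·cross = 18.5·-86.5000 = -1600.2500
edge 2: (9.5,2)→(17,9.5)  cross = 9.5·9.5 − 17·2 = 56.2500; (r_i+r_j)·cross = 26.5·56.2500 = 1490.6250
edge 3: (17,9.5)→(20,22.5)  cross = 17·22.5 − 20·9.5 = 192.5000; (r_i+r_j)·cross = 37·192.5000 = 7122.5000
edge 4: (20,22.5)→(19.5,30)  cross = 20·30 − 19.5·22.5 = 161.2500; (r_i+r_j)·cross = 39.5·161.2500 = 6369.3750
edge 5: (19.5,30)→(9,37)  cross = 19.5·37 − 9·30 = 451.5000; (r_i+r_j)·cross = 28.5·451.5000 = 12867.7500
edge 6: (9,37)→(8.5,33)  cross = 9·33 − 8.5·37 = -17.5000; (r_i+r_j)·cross = 17.5·-17.5000 = -306.2500
Σcross = 554.0000 → A = |Σcross|/2 = 277.0000 mm²
Σ(r_i+r_j)·cross = 22382.5000 → first moment M = |Σ|/6 = 3730.4167
R_c = M/A = 3730.4167/277.0000 = 13.4672 mm
θ = 312° = 5.445427 rad
V = θ·R_c·A = 5.445427·13.4672·277.0000 = 20313.713 mm³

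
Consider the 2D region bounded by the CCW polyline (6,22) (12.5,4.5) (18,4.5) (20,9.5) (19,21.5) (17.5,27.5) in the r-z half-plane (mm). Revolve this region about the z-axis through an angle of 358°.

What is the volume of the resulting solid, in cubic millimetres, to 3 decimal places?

Profile (r,z), 6 vertices: (6,22) (12.5,4.5) (18,4.5) (20,9.5) (19,21.5) (17.5,27.5)
edge 0: (6,22)→(12.5,4.5)  cross = 6·4.5 − 12.5·22 = -248.0000; (r_i+r_j)·cross = 18.5·-248.0000 = -4588.0000
edge 1: (12.5,4.5)→(18,4.5)  cross = 12.5·4.5 − 18·4.5 = -24.7500; (r_i+r_j)·cross = 30.5·-24.7500 = -754.8750
edge 2: (18,4.5)→(20,9.5)  cross = 18·9.5 − 20·4.5 = 81.0000; (r_i+r_j)·cross = 38·81.0000 = 3078.0000
edge 3: (20,9.5)→(19,21.5)  cross = 20·21.5 − 19·9.5 = 249.5000; (r_i+r_j)·cross = 39·249.5000 = 9730.5000
edge 4: (19,21.5)→(17.5,27.5)  cross = 19·27.5 − 17.5·21.5 = 146.2500; (r_i+r_j)·cross = 36.5·146.2500 = 5338.1250
edge 5: (17.5,27.5)→(6,22)  cross = 17.5·22 − 6·27.5 = 220.0000; (r_i+r_j)·cross = 23.5·220.0000 = 5170.0000
Σcross = 424.0000 → A = |Σcross|/2 = 212.0000 mm²
Σ(r_i+r_j)·cross = 17973.7500 → first moment M = |Σ|/6 = 2995.6250
R_c = M/A = 2995.6250/212.0000 = 14.1303 mm
θ = 358° = 6.248279 rad
V = θ·R_c·A = 6.248279·14.1303·212.0000 = 18717.500 mm³

Volume = 18717.500 mm³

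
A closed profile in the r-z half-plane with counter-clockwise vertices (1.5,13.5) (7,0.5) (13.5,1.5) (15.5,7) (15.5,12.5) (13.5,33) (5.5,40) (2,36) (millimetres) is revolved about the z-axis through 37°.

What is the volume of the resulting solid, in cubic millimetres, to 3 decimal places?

Volume = 2317.325 mm³

Profile (r,z), 8 vertices: (1.5,13.5) (7,0.5) (13.5,1.5) (15.5,7) (15.5,12.5) (13.5,33) (5.5,40) (2,36)
edge 0: (1.5,13.5)→(7,0.5)  cross = 1.5·0.5 − 7·13.5 = -93.7500; (r_i+r_j)·cross = 8.5·-93.7500 = -796.8750
edge 1: (7,0.5)→(13.5,1.5)  cross = 7·1.5 − 13.5·0.5 = 3.7500; (r_i+r_j)·cross = 20.5·3.7500 = 76.8750
edge 2: (13.5,1.5)→(15.5,7)  cross = 13.5·7 − 15.5·1.5 = 71.2500; (r_i+r_j)·cross = 29·71.2500 = 2066.2500
edge 3: (15.5,7)→(15.5,12.5)  cross = 15.5·12.5 − 15.5·7 = 85.2500; (r_i+r_j)·cross = 31·85.2500 = 2642.7500
edge 4: (15.5,12.5)→(13.5,33)  cross = 15.5·33 − 13.5·12.5 = 342.7500; (r_i+r_j)·cross = 29·342.7500 = 9939.7500
edge 5: (13.5,33)→(5.5,40)  cross = 13.5·40 − 5.5·33 = 358.5000; (r_i+r_j)·cross = 19·358.5000 = 6811.5000
edge 6: (5.5,40)→(2,36)  cross = 5.5·36 − 2·40 = 118.0000; (r_i+r_j)·cross = 7.5·118.0000 = 885.0000
edge 7: (2,36)→(1.5,13.5)  cross = 2·13.5 − 1.5·36 = -27.0000; (r_i+r_j)·cross = 3.5·-27.0000 = -94.5000
Σcross = 858.7500 → A = |Σcross|/2 = 429.3750 mm²
Σ(r_i+r_j)·cross = 21530.7500 → first moment M = |Σ|/6 = 3588.4583
R_c = M/A = 3588.4583/429.3750 = 8.3574 mm
θ = 37° = 0.645772 rad
V = θ·R_c·A = 0.645772·8.3574·429.3750 = 2317.325 mm³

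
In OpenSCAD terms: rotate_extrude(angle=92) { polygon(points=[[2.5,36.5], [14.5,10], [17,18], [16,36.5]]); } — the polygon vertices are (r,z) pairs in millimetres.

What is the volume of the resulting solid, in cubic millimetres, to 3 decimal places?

Profile (r,z), 4 vertices: (2.5,36.5) (14.5,10) (17,18) (16,36.5)
edge 0: (2.5,36.5)→(14.5,10)  cross = 2.5·10 − 14.5·36.5 = -504.2500; (r_i+r_j)·cross = 17·-504.2500 = -8572.2500
edge 1: (14.5,10)→(17,18)  cross = 14.5·18 − 17·10 = 91.0000; (r_i+r_j)·cross = 31.5·91.0000 = 2866.5000
edge 2: (17,18)→(16,36.5)  cross = 17·36.5 − 16·18 = 332.5000; (r_i+r_j)·cross = 33·332.5000 = 10972.5000
edge 3: (16,36.5)→(2.5,36.5)  cross = 16·36.5 − 2.5·36.5 = 492.7500; (r_i+r_j)·cross = 18.5·492.7500 = 9115.8750
Σcross = 412.0000 → A = |Σcross|/2 = 206.0000 mm²
Σ(r_i+r_j)·cross = 14382.6250 → first moment M = |Σ|/6 = 2397.1042
R_c = M/A = 2397.1042/206.0000 = 11.6364 mm
θ = 92° = 1.605703 rad
V = θ·R_c·A = 1.605703·11.6364·206.0000 = 3849.037 mm³

Volume = 3849.037 mm³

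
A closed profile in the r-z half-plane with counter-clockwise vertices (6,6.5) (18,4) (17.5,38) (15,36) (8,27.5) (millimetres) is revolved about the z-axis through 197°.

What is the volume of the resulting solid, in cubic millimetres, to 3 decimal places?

Profile (r,z), 5 vertices: (6,6.5) (18,4) (17.5,38) (15,36) (8,27.5)
edge 0: (6,6.5)→(18,4)  cross = 6·4 − 18·6.5 = -93.0000; (r_i+r_j)·cross = 24·-93.0000 = -2232.0000
edge 1: (18,4)→(17.5,38)  cross = 18·38 − 17.5·4 = 614.0000; (r_i+r_j)·cross = 35.5·614.0000 = 21797.0000
edge 2: (17.5,38)→(15,36)  cross = 17.5·36 − 15·38 = 60.0000; (r_i+r_j)·cross = 32.5·60.0000 = 1950.0000
edge 3: (15,36)→(8,27.5)  cross = 15·27.5 − 8·36 = 124.5000; (r_i+r_j)·cross = 23·124.5000 = 2863.5000
edge 4: (8,27.5)→(6,6.5)  cross = 8·6.5 − 6·27.5 = -113.0000; (r_i+r_j)·cross = 14·-113.0000 = -1582.0000
Σcross = 592.5000 → A = |Σcross|/2 = 296.2500 mm²
Σ(r_i+r_j)·cross = 22796.5000 → first moment M = |Σ|/6 = 3799.4167
R_c = M/A = 3799.4167/296.2500 = 12.8250 mm
θ = 197° = 3.438299 rad
V = θ·R_c·A = 3.438299·12.8250·296.2500 = 13063.529 mm³

Volume = 13063.529 mm³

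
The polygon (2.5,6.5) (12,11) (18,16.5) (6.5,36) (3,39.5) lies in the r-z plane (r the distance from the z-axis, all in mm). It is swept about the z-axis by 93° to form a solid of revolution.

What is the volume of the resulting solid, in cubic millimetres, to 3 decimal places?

Profile (r,z), 5 vertices: (2.5,6.5) (12,11) (18,16.5) (6.5,36) (3,39.5)
edge 0: (2.5,6.5)→(12,11)  cross = 2.5·11 − 12·6.5 = -50.5000; (r_i+r_j)·cross = 14.5·-50.5000 = -732.2500
edge 1: (12,11)→(18,16.5)  cross = 12·16.5 − 18·11 = 0.0000; (r_i+r_j)·cross = 30·0.0000 = 0.0000
edge 2: (18,16.5)→(6.5,36)  cross = 18·36 − 6.5·16.5 = 540.7500; (r_i+r_j)·cross = 24.5·540.7500 = 13248.3750
edge 3: (6.5,36)→(3,39.5)  cross = 6.5·39.5 − 3·36 = 148.7500; (r_i+r_j)·cross = 9.5·148.7500 = 1413.1250
edge 4: (3,39.5)→(2.5,6.5)  cross = 3·6.5 − 2.5·39.5 = -79.2500; (r_i+r_j)·cross = 5.5·-79.2500 = -435.8750
Σcross = 559.7500 → A = |Σcross|/2 = 279.8750 mm²
Σ(r_i+r_j)·cross = 13493.3750 → first moment M = |Σ|/6 = 2248.8958
R_c = M/A = 2248.8958/279.8750 = 8.0354 mm
θ = 93° = 1.623156 rad
V = θ·R_c·A = 1.623156·8.0354·279.8750 = 3650.309 mm³

Volume = 3650.309 mm³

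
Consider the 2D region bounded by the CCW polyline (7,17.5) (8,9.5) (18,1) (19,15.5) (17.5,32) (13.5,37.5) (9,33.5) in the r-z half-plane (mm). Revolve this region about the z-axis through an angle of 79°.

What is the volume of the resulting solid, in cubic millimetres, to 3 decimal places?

Profile (r,z), 7 vertices: (7,17.5) (8,9.5) (18,1) (19,15.5) (17.5,32) (13.5,37.5) (9,33.5)
edge 0: (7,17.5)→(8,9.5)  cross = 7·9.5 − 8·17.5 = -73.5000; (r_i+r_j)·cross = 15·-73.5000 = -1102.5000
edge 1: (8,9.5)→(18,1)  cross = 8·1 − 18·9.5 = -163.0000; (r_i+r_j)·cross = 26·-163.0000 = -4238.0000
edge 2: (18,1)→(19,15.5)  cross = 18·15.5 − 19·1 = 260.0000; (r_i+r_j)·cross = 37·260.0000 = 9620.0000
edge 3: (19,15.5)→(17.5,32)  cross = 19·32 − 17.5·15.5 = 336.7500; (r_i+r_j)·cross = 36.5·336.7500 = 12291.3750
edge 4: (17.5,32)→(13.5,37.5)  cross = 17.5·37.5 − 13.5·32 = 224.2500; (r_i+r_j)·cross = 31·224.2500 = 6951.7500
edge 5: (13.5,37.5)→(9,33.5)  cross = 13.5·33.5 − 9·37.5 = 114.7500; (r_i+r_j)·cross = 22.5·114.7500 = 2581.8750
edge 6: (9,33.5)→(7,17.5)  cross = 9·17.5 − 7·33.5 = -77.0000; (r_i+r_j)·cross = 16·-77.0000 = -1232.0000
Σcross = 622.2500 → A = |Σcross|/2 = 311.1250 mm²
Σ(r_i+r_j)·cross = 24872.5000 → first moment M = |Σ|/6 = 4145.4167
R_c = M/A = 4145.4167/311.1250 = 13.3240 mm
θ = 79° = 1.378810 rad
V = θ·R_c·A = 1.378810·13.3240·311.1250 = 5715.742 mm³

Volume = 5715.742 mm³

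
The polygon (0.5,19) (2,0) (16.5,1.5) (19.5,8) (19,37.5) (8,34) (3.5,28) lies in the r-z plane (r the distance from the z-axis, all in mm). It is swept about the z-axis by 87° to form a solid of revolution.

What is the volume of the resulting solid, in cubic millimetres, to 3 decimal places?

Profile (r,z), 7 vertices: (0.5,19) (2,0) (16.5,1.5) (19.5,8) (19,37.5) (8,34) (3.5,28)
edge 0: (0.5,19)→(2,0)  cross = 0.5·0 − 2·19 = -38.0000; (r_i+r_j)·cross = 2.5·-38.0000 = -95.0000
edge 1: (2,0)→(16.5,1.5)  cross = 2·1.5 − 16.5·0 = 3.0000; (r_i+r_j)·cross = 18.5·3.0000 = 55.5000
edge 2: (16.5,1.5)→(19.5,8)  cross = 16.5·8 − 19.5·1.5 = 102.7500; (r_i+r_j)·cross = 36·102.7500 = 3699.0000
edge 3: (19.5,8)→(19,37.5)  cross = 19.5·37.5 − 19·8 = 579.2500; (r_i+r_j)·cross = 38.5·579.2500 = 22301.1250
edge 4: (19,37.5)→(8,34)  cross = 19·34 − 8·37.5 = 346.0000; (r_i+r_j)·cross = 27·346.0000 = 9342.0000
edge 5: (8,34)→(3.5,28)  cross = 8·28 − 3.5·34 = 105.0000; (r_i+r_j)·cross = 11.5·105.0000 = 1207.5000
edge 6: (3.5,28)→(0.5,19)  cross = 3.5·19 − 0.5·28 = 52.5000; (r_i+r_j)·cross = 4·52.5000 = 210.0000
Σcross = 1150.5000 → A = |Σcross|/2 = 575.2500 mm²
Σ(r_i+r_j)·cross = 36720.1250 → first moment M = |Σ|/6 = 6120.0208
R_c = M/A = 6120.0208/575.2500 = 10.6389 mm
θ = 87° = 1.518436 rad
V = θ·R_c·A = 1.518436·10.6389·575.2500 = 9292.863 mm³

Volume = 9292.863 mm³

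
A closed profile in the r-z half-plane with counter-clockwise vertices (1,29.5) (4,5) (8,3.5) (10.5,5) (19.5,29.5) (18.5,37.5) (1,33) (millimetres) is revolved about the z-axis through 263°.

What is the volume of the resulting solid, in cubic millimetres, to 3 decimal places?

Profile (r,z), 7 vertices: (1,29.5) (4,5) (8,3.5) (10.5,5) (19.5,29.5) (18.5,37.5) (1,33)
edge 0: (1,29.5)→(4,5)  cross = 1·5 − 4·29.5 = -113.0000; (r_i+r_j)·cross = 5·-113.0000 = -565.0000
edge 1: (4,5)→(8,3.5)  cross = 4·3.5 − 8·5 = -26.0000; (r_i+r_j)·cross = 12·-26.0000 = -312.0000
edge 2: (8,3.5)→(10.5,5)  cross = 8·5 − 10.5·3.5 = 3.2500; (r_i+r_j)·cross = 18.5·3.2500 = 60.1250
edge 3: (10.5,5)→(19.5,29.5)  cross = 10.5·29.5 − 19.5·5 = 212.2500; (r_i+r_j)·cross = 30·212.2500 = 6367.5000
edge 4: (19.5,29.5)→(18.5,37.5)  cross = 19.5·37.5 − 18.5·29.5 = 185.5000; (r_i+r_j)·cross = 38·185.5000 = 7049.0000
edge 5: (18.5,37.5)→(1,33)  cross = 18.5·33 − 1·37.5 = 573.0000; (r_i+r_j)·cross = 19.5·573.0000 = 11173.5000
edge 6: (1,33)→(1,29.5)  cross = 1·29.5 − 1·33 = -3.5000; (r_i+r_j)·cross = 2·-3.5000 = -7.0000
Σcross = 831.5000 → A = |Σcross|/2 = 415.7500 mm²
Σ(r_i+r_j)·cross = 23766.1250 → first moment M = |Σ|/6 = 3961.0208
R_c = M/A = 3961.0208/415.7500 = 9.5274 mm
θ = 263° = 4.590216 rad
V = θ·R_c·A = 4.590216·9.5274·415.7500 = 18181.941 mm³

Volume = 18181.941 mm³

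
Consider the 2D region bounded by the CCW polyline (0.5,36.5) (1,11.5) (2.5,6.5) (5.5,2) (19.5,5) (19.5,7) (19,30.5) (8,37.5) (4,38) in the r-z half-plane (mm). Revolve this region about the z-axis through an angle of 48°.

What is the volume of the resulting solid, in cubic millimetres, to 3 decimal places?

Volume = 4706.786 mm³

Profile (r,z), 9 vertices: (0.5,36.5) (1,11.5) (2.5,6.5) (5.5,2) (19.5,5) (19.5,7) (19,30.5) (8,37.5) (4,38)
edge 0: (0.5,36.5)→(1,11.5)  cross = 0.5·11.5 − 1·36.5 = -30.7500; (r_i+r_j)·cross = 1.5·-30.7500 = -46.1250
edge 1: (1,11.5)→(2.5,6.5)  cross = 1·6.5 − 2.5·11.5 = -22.2500; (r_i+r_j)·cross = 3.5·-22.2500 = -77.8750
edge 2: (2.5,6.5)→(5.5,2)  cross = 2.5·2 − 5.5·6.5 = -30.7500; (r_i+r_j)·cross = 8·-30.7500 = -246.0000
edge 3: (5.5,2)→(19.5,5)  cross = 5.5·5 − 19.5·2 = -11.5000; (r_i+r_j)·cross = 25·-11.5000 = -287.5000
edge 4: (19.5,5)→(19.5,7)  cross = 19.5·7 − 19.5·5 = 39.0000; (r_i+r_j)·cross = 39·39.0000 = 1521.0000
edge 5: (19.5,7)→(19,30.5)  cross = 19.5·30.5 − 19·7 = 461.7500; (r_i+r_j)·cross = 38.5·461.7500 = 17777.3750
edge 6: (19,30.5)→(8,37.5)  cross = 19·37.5 − 8·30.5 = 468.5000; (r_i+r_j)·cross = 27·468.5000 = 12649.5000
edge 7: (8,37.5)→(4,38)  cross = 8·38 − 4·37.5 = 154.0000; (r_i+r_j)·cross = 12·154.0000 = 1848.0000
edge 8: (4,38)→(0.5,36.5)  cross = 4·36.5 − 0.5·38 = 127.0000; (r_i+r_j)·cross = 4.5·127.0000 = 571.5000
Σcross = 1155.0000 → A = |Σcross|/2 = 577.5000 mm²
Σ(r_i+r_j)·cross = 33709.8750 → first moment M = |Σ|/6 = 5618.3125
R_c = M/A = 5618.3125/577.5000 = 9.7287 mm
θ = 48° = 0.837758 rad
V = θ·R_c·A = 0.837758·9.7287·577.5000 = 4706.786 mm³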